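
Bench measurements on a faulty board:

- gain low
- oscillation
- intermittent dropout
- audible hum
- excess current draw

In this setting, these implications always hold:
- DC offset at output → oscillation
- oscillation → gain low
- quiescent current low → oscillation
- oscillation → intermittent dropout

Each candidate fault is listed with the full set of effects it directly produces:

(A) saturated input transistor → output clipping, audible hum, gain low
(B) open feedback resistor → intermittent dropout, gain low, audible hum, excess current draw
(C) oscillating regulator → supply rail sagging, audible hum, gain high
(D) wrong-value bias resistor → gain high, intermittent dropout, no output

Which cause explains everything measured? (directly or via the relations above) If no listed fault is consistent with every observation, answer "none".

none

For each candidate, compare predicted effects to what was observed:
(A) saturated input transistor — does not account for oscillation, intermittent dropout, excess current draw
(B) open feedback resistor — gain low ✓; oscillation ✗; intermittent dropout ✓; audible hum ✓; excess current draw ✓
(C) oscillating regulator — gain low ✗; oscillation ✗; intermittent dropout ✗; audible hum ✓; excess current draw ✗
(D) wrong-value bias resistor — gain low ✗; oscillation ✗; intermittent dropout ✓; audible hum ✗; excess current draw ✗
None of the listed candidates fits everything.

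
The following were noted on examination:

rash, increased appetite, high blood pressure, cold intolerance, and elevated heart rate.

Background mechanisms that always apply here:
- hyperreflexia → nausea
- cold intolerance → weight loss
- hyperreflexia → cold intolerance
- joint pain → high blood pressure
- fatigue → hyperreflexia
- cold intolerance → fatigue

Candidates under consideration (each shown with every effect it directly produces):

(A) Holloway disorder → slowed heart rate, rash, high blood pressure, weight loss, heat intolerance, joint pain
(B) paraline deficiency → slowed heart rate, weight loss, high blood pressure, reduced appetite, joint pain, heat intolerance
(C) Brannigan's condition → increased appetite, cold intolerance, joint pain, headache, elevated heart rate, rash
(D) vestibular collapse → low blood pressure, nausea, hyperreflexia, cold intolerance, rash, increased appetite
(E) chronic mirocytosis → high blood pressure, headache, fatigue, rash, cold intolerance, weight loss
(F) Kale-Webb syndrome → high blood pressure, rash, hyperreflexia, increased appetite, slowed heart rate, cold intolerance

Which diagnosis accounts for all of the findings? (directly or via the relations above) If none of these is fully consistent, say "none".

C

Checking each candidate against the observations:
(A) Holloway disorder — rash ✓; increased appetite ✗; high blood pressure ✓; cold intolerance ✗; elevated heart rate ✗
(B) paraline deficiency — fails on rash, increased appetite, cold intolerance, elevated heart rate (predicts reduced appetite, not increased appetite; predicts heat intolerance, not cold intolerance; predicts slowed heart rate, not elevated heart rate)
(C) Brannigan's condition — rash ✓; increased appetite ✓; high blood pressure ✓ (by joint pain → high blood pressure); cold intolerance ✓; elevated heart rate ✓
(D) vestibular collapse — rash ✓; increased appetite ✓; high blood pressure ✗; cold intolerance ✓; elevated heart rate ✗
(E) chronic mirocytosis — rash ✓; increased appetite ✗; high blood pressure ✓; cold intolerance ✓; elevated heart rate ✗
(F) Kale-Webb syndrome — fails on elevated heart rate (predicts slowed heart rate, not elevated heart rate)
Only (C) is consistent with every observation.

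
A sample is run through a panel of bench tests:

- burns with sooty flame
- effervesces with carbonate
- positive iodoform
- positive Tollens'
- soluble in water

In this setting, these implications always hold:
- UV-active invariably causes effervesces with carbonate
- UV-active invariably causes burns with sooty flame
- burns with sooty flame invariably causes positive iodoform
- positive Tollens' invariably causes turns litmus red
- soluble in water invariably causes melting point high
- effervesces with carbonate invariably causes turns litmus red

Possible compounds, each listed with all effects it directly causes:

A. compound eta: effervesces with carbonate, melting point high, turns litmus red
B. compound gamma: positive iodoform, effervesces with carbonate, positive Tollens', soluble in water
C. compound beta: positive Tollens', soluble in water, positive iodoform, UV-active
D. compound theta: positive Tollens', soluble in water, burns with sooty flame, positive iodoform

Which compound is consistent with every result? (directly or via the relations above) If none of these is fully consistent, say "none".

Per-candidate check:
(A) compound eta — does not account for burns with sooty flame, positive iodoform, positive Tollens', soluble in water
(B) compound gamma — does not account for burns with sooty flame
(C) compound beta — accounts for every observation (burns with sooty flame via UV-active → burns with sooty flame)
(D) compound theta — burns with sooty flame ✓; effervesces with carbonate ✗; positive iodoform ✓; positive Tollens' ✓; soluble in water ✓
Only (C) is consistent with every observation.

C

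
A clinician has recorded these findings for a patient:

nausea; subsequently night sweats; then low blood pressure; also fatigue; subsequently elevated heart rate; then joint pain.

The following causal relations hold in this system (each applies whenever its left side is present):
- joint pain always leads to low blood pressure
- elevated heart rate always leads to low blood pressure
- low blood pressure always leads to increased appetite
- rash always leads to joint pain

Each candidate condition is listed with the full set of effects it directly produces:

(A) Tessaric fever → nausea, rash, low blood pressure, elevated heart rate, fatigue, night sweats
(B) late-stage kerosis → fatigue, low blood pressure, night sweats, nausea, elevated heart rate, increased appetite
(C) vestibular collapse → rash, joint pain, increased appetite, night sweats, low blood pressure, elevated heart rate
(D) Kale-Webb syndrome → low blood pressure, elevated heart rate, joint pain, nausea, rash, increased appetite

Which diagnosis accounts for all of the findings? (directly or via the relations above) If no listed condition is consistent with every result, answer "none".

Per-candidate check:
(A) Tessaric fever — accounts for every observation (joint pain via rash → joint pain)
(B) late-stage kerosis — nausea match; night sweats match; low blood pressure match; fatigue match; elevated heart rate match; joint pain miss
(C) vestibular collapse — nausea miss; night sweats match; low blood pressure match; fatigue miss; elevated heart rate match; joint pain match
(D) Kale-Webb syndrome — nausea match; night sweats miss; low blood pressure match; fatigue miss; elevated heart rate match; joint pain match
(A) is the only candidate with no mismatches.

A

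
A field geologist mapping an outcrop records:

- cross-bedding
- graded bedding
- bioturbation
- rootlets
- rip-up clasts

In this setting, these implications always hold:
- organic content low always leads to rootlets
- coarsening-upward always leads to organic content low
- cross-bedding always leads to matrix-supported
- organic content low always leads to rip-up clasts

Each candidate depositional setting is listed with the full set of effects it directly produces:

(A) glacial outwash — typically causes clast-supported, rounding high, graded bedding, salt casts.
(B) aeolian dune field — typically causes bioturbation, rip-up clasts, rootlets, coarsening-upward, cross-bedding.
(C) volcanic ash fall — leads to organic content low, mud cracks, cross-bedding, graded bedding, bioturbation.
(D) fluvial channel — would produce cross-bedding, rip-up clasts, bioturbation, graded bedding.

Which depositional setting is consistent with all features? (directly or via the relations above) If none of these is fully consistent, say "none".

C

Testing each hypothesis:
(A) glacial outwash — cross-bedding miss; graded bedding match; bioturbation miss; rootlets miss; rip-up clasts miss
(B) aeolian dune field — cross-bedding match; graded bedding miss; bioturbation match; rootlets match; rip-up clasts match
(C) volcanic ash fall — accounts for every observation (rootlets by organic content low → rootlets)
(D) fluvial channel — cross-bedding match; graded bedding match; bioturbation match; rootlets miss; rip-up clasts match
Only (C) is consistent with every observation.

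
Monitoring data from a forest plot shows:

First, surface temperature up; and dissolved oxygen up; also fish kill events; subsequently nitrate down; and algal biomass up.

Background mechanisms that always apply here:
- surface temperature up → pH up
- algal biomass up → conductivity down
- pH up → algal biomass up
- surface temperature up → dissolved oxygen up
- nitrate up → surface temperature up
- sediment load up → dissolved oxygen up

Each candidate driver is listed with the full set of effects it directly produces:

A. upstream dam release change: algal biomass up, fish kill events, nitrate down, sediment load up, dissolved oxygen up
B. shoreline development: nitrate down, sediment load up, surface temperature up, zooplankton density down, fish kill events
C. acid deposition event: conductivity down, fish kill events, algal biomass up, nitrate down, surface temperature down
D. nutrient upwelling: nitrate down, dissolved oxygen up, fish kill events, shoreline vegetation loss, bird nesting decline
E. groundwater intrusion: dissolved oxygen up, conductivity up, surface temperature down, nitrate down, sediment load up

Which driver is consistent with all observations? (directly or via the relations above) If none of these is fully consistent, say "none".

B

Per-candidate check:
(A) upstream dam release change — surface temperature up ✗; dissolved oxygen up ✓; fish kill events ✓; nitrate down ✓; algal biomass up ✓
(B) shoreline development — surface temperature up ✓; dissolved oxygen up ✓ (through surface temperature up → dissolved oxygen up); fish kill events ✓; nitrate down ✓; algal biomass up ✓ (through surface temperature up → pH up → algal biomass up)
(C) acid deposition event — fails on surface temperature up, dissolved oxygen up (predicts surface temperature down, not surface temperature up)
(D) nutrient upwelling — surface temperature up ✗; dissolved oxygen up ✓; fish kill events ✓; nitrate down ✓; algal biomass up ✗
(E) groundwater intrusion — fails on surface temperature up, fish kill events, algal biomass up (predicts surface temperature down, not surface temperature up)
Only (B) is consistent with every observation.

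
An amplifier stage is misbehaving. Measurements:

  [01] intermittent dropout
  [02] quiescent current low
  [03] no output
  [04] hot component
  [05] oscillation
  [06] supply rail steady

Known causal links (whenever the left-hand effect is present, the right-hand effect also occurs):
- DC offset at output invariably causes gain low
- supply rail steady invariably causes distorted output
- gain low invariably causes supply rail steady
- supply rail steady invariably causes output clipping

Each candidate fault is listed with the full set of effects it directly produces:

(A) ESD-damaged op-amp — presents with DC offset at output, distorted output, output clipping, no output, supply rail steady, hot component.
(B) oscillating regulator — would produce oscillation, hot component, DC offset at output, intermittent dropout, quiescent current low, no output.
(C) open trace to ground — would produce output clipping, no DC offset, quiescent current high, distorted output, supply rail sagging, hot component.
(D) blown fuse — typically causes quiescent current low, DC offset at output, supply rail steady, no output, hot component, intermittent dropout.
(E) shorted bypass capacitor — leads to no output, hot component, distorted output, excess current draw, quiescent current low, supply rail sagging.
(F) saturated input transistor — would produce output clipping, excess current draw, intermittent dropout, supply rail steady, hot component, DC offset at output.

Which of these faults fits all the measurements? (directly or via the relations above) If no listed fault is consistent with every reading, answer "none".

B

For each candidate, compare predicted effects to what was observed:
(A) ESD-damaged op-amp — intermittent dropout NO; quiescent current low NO; no output yes; hot component yes; oscillation NO; supply rail steady yes
(B) oscillating regulator — accounts for every observation (supply rail steady via DC offset at output → gain low → supply rail steady)
(C) open trace to ground — intermittent dropout NO; quiescent current low NO; no output NO; hot component yes; oscillation NO; supply rail steady NO
(D) blown fuse — intermittent dropout yes; quiescent current low yes; no output yes; hot component yes; oscillation NO; supply rail steady yes
(E) shorted bypass capacitor — intermittent dropout NO; quiescent current low yes; no output yes; hot component yes; oscillation NO; supply rail steady NO
(F) saturated input transistor — does not account for quiescent current low, no output, oscillation
(B) alone accounts for all the evidence.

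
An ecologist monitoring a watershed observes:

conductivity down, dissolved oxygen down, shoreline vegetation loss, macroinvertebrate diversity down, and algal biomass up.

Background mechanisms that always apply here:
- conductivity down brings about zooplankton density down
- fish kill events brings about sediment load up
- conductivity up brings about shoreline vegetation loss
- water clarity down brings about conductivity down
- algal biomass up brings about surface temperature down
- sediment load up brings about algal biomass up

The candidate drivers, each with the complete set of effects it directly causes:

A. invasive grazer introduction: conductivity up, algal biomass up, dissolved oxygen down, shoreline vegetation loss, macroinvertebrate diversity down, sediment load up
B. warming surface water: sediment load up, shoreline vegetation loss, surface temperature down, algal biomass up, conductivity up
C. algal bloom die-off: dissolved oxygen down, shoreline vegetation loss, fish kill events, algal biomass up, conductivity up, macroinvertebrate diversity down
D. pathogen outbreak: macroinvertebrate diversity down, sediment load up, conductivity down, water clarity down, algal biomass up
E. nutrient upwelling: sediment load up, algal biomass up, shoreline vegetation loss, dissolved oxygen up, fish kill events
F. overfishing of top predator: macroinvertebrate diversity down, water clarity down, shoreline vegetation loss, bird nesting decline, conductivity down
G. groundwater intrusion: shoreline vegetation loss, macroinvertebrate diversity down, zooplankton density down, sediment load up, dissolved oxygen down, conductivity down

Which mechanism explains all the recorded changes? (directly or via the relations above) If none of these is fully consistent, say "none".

G

Per-candidate check:
(A) invasive grazer introduction — conductivity down miss; dissolved oxygen down match; shoreline vegetation loss match; macroinvertebrate diversity down match; algal biomass up match
(B) warming surface water — fails on conductivity down, dissolved oxygen down, macroinvertebrate diversity down (predicts conductivity up, not conductivity down)
(C) algal bloom die-off — fails on conductivity down (predicts conductivity up, not conductivity down)
(D) pathogen outbreak — does not account for dissolved oxygen down, shoreline vegetation loss
(E) nutrient upwelling — conductivity down miss; dissolved oxygen down miss; shoreline vegetation loss match; macroinvertebrate diversity down miss; algal biomass up match
(F) overfishing of top predator — conductivity down match; dissolved oxygen down miss; shoreline vegetation loss match; macroinvertebrate diversity down match; algal biomass up miss
(G) groundwater intrusion — accounts for every observation (algal biomass up by sediment load up → algal biomass up)
(G) is the only candidate with no mismatches.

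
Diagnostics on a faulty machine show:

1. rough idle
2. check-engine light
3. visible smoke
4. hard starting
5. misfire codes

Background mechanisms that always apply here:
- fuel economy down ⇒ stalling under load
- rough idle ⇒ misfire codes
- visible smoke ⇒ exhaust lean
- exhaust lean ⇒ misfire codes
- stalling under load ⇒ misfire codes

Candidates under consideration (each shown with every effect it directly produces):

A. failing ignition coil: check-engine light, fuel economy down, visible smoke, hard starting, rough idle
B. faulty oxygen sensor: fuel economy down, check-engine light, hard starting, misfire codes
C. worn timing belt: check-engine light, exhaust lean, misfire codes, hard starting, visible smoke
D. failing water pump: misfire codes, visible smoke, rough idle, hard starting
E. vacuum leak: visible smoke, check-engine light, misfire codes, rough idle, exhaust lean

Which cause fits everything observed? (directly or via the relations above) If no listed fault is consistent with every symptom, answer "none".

A

Per-candidate check:
(A) failing ignition coil — accounts for every observation (misfire codes via rough idle → misfire codes)
(B) faulty oxygen sensor — rough idle NO; check-engine light yes; visible smoke NO; hard starting yes; misfire codes yes
(C) worn timing belt — rough idle NO; check-engine light yes; visible smoke yes; hard starting yes; misfire codes yes
(D) failing water pump — does not account for check-engine light
(E) vacuum leak — does not account for hard starting
(A) is the only candidate with no mismatches.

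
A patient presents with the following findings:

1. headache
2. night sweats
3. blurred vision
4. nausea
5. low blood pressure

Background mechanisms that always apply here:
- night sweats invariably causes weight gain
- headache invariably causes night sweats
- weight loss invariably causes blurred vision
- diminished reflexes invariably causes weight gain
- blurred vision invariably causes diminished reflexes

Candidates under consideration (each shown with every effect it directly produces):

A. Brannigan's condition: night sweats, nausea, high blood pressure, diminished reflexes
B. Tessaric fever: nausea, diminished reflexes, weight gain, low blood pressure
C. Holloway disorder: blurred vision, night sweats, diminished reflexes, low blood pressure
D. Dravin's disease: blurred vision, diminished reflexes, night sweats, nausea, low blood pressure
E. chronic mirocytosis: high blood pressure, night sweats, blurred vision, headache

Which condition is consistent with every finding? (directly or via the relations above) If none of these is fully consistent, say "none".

Per-candidate check:
(A) Brannigan's condition — headache ✗; night sweats ✓; blurred vision ✗; nausea ✓; low blood pressure ✗
(B) Tessaric fever — headache ✗; night sweats ✗; blurred vision ✗; nausea ✓; low blood pressure ✓
(C) Holloway disorder — headache ✗; night sweats ✓; blurred vision ✓; nausea ✗; low blood pressure ✓
(D) Dravin's disease — headache ✗; night sweats ✓; blurred vision ✓; nausea ✓; low blood pressure ✓
(E) chronic mirocytosis — fails on nausea, low blood pressure (predicts high blood pressure, not low blood pressure)
No candidate is consistent with all observations.

none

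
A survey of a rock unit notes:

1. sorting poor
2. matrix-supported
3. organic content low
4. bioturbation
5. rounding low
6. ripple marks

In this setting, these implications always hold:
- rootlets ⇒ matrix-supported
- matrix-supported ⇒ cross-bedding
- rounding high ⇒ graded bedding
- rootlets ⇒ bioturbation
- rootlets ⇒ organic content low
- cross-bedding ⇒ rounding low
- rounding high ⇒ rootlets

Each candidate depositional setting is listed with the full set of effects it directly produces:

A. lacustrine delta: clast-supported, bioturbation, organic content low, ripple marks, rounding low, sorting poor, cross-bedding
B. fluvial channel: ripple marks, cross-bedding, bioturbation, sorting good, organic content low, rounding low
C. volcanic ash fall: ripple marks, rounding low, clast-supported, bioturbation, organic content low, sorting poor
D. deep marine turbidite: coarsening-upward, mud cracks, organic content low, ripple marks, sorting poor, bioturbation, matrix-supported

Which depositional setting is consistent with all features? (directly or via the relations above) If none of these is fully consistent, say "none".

D

Checking each candidate against the observations:
(A) lacustrine delta — fails on matrix-supported (predicts clast-supported, not matrix-supported)
(B) fluvial channel — sorting poor -; matrix-supported -; organic content low +; bioturbation +; rounding low +; ripple marks +
(C) volcanic ash fall — sorting poor +; matrix-supported -; organic content low +; bioturbation +; rounding low +; ripple marks +
(D) deep marine turbidite — accounts for every observation (rounding low by matrix-supported → cross-bedding → rounding low)
Only (D) is consistent with every observation.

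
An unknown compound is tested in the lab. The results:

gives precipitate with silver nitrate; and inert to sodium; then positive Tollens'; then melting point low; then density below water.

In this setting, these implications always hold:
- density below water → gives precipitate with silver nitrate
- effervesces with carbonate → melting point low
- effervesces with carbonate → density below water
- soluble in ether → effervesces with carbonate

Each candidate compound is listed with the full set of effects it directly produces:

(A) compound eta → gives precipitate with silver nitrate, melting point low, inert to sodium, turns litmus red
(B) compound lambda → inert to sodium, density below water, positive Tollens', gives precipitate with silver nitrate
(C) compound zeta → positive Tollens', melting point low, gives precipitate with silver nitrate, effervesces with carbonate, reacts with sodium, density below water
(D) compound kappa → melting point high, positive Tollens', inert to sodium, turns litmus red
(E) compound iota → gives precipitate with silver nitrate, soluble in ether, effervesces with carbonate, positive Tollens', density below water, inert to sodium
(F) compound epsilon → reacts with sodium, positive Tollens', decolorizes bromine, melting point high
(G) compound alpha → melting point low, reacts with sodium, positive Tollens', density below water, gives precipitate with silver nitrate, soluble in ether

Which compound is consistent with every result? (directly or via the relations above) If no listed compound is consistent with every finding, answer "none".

E

Testing each hypothesis:
(A) compound eta — does not account for positive Tollens', density below water
(B) compound lambda — gives precipitate with silver nitrate yes; inert to sodium yes; positive Tollens' yes; melting point low NO; density below water yes
(C) compound zeta — gives precipitate with silver nitrate yes; inert to sodium NO; positive Tollens' yes; melting point low yes; density below water yes
(D) compound kappa — gives precipitate with silver nitrate NO; inert to sodium yes; positive Tollens' yes; melting point low NO; density below water NO
(E) compound iota — accounts for every observation (melting point low via effervesces with carbonate → melting point low)
(F) compound epsilon — fails on gives precipitate with silver nitrate, inert to sodium, melting point low, density below water (predicts reacts with sodium, not inert to sodium; predicts melting point high, not melting point low)
(G) compound alpha — gives precipitate with silver nitrate yes; inert to sodium NO; positive Tollens' yes; melting point low yes; density below water yes
Only (E) is consistent with every observation.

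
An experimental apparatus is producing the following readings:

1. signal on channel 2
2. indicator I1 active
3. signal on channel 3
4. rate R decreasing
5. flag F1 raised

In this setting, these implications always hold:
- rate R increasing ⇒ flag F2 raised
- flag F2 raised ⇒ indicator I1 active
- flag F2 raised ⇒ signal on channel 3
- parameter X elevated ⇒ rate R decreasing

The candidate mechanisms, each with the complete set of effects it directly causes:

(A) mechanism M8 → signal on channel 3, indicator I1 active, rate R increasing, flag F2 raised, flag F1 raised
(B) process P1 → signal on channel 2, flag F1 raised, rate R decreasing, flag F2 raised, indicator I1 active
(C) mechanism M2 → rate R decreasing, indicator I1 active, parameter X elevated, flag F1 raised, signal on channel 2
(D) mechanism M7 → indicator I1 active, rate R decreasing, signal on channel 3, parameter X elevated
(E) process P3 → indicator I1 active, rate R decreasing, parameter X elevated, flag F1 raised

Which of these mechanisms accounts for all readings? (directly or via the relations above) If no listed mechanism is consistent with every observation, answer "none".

Checking each candidate against the observations:
(A) mechanism M8 — fails on signal on channel 2, rate R decreasing (predicts rate R increasing, not rate R decreasing)
(B) process P1 — signal on channel 2 yes; indicator I1 active yes; signal on channel 3 yes (via flag F2 raised → signal on channel 3); rate R decreasing yes; flag F1 raised yes
(C) mechanism M2 — does not account for signal on channel 3
(D) mechanism M7 — signal on channel 2 NO; indicator I1 active yes; signal on channel 3 yes; rate R decreasing yes; flag F1 raised NO
(E) process P3 — signal on channel 2 NO; indicator I1 active yes; signal on channel 3 NO; rate R decreasing yes; flag F1 raised yes
(B) is the only candidate with no mismatches.

B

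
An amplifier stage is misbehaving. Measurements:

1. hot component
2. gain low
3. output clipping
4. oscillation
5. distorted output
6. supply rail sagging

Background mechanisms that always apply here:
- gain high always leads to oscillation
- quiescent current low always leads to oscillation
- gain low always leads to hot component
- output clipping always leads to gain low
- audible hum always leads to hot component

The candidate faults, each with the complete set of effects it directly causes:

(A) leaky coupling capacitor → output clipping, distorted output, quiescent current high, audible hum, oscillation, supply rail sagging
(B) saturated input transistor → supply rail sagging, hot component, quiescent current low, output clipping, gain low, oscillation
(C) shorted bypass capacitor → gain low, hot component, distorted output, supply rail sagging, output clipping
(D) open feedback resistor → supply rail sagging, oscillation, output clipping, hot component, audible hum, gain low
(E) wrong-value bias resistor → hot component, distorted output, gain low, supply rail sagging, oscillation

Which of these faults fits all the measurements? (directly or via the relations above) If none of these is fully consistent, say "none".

Per-candidate check:
(A) leaky coupling capacitor — hot component + (through audible hum → hot component); gain low + (through output clipping → gain low); output clipping +; oscillation +; distorted output +; supply rail sagging +
(B) saturated input transistor — does not account for distorted output
(C) shorted bypass capacitor — hot component +; gain low +; output clipping +; oscillation -; distorted output +; supply rail sagging +
(D) open feedback resistor — does not account for distorted output
(E) wrong-value bias resistor — does not account for output clipping
(A) is the only candidate with no mismatches.

A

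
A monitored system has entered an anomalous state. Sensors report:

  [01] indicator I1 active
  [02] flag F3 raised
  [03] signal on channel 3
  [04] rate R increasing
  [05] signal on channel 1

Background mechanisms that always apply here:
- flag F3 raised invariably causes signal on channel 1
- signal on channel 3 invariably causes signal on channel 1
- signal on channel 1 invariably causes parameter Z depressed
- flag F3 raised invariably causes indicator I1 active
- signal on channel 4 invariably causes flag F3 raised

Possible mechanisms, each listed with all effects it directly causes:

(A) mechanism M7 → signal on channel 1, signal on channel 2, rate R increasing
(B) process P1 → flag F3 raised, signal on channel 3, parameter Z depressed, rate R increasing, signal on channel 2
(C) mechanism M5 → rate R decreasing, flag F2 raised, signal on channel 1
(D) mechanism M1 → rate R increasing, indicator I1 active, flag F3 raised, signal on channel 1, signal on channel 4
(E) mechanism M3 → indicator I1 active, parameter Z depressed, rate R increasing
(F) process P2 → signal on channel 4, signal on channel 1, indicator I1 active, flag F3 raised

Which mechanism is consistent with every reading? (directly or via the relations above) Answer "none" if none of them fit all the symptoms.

B

Per-candidate check:
(A) mechanism M7 — indicator I1 active ✗; flag F3 raised ✗; signal on channel 3 ✗; rate R increasing ✓; signal on channel 1 ✓
(B) process P1 — accounts for every observation (indicator I1 active by flag F3 raised → indicator I1 active)
(C) mechanism M5 — indicator I1 active ✗; flag F3 raised ✗; signal on channel 3 ✗; rate R increasing ✗; signal on channel 1 ✓
(D) mechanism M1 — does not account for signal on channel 3
(E) mechanism M3 — indicator I1 active ✓; flag F3 raised ✗; signal on channel 3 ✗; rate R increasing ✓; signal on channel 1 ✗
(F) process P2 — indicator I1 active ✓; flag F3 raised ✓; signal on channel 3 ✗; rate R increasing ✗; signal on channel 1 ✓
(B) alone accounts for all the evidence.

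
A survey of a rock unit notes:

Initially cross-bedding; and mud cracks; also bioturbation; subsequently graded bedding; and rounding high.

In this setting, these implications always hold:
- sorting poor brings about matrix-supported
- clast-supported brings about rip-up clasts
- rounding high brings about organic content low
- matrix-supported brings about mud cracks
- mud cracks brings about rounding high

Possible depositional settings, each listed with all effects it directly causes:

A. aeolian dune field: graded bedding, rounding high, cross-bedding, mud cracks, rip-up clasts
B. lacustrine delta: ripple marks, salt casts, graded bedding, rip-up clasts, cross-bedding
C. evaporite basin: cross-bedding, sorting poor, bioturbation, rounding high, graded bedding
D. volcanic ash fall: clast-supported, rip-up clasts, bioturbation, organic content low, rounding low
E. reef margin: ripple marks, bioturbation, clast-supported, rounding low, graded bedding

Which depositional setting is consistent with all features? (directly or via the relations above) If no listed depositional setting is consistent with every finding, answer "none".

C

Checking each candidate against the observations:
(A) aeolian dune field — does not account for bioturbation
(B) lacustrine delta — cross-bedding ✓; mud cracks ✗; bioturbation ✗; graded bedding ✓; rounding high ✗
(C) evaporite basin — accounts for every observation (mud cracks by sorting poor → matrix-supported → mud cracks)
(D) volcanic ash fall — fails on cross-bedding, mud cracks, graded bedding, rounding high (predicts rounding low, not rounding high)
(E) reef margin — fails on cross-bedding, mud cracks, rounding high (predicts rounding low, not rounding high)
(C) alone accounts for all the evidence.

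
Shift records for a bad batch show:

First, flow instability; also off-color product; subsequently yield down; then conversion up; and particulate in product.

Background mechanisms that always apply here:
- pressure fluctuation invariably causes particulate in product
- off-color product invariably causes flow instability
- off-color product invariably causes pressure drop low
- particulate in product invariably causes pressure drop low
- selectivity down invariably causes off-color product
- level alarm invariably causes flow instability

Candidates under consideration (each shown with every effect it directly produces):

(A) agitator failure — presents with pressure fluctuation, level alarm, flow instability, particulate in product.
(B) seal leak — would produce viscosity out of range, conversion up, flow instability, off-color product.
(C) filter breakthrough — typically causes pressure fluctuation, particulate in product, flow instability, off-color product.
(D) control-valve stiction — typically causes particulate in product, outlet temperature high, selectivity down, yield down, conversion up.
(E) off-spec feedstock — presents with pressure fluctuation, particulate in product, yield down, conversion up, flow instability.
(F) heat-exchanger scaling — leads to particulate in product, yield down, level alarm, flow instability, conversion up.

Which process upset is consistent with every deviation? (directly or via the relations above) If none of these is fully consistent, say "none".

D

Testing each hypothesis:
(A) agitator failure — flow instability yes; off-color product NO; yield down NO; conversion up NO; particulate in product yes
(B) seal leak — does not account for yield down, particulate in product
(C) filter breakthrough — flow instability yes; off-color product yes; yield down NO; conversion up NO; particulate in product yes
(D) control-valve stiction — accounts for every observation (flow instability through selectivity down → off-color product → flow instability)
(E) off-spec feedstock — flow instability yes; off-color product NO; yield down yes; conversion up yes; particulate in product yes
(F) heat-exchanger scaling — flow instability yes; off-color product NO; yield down yes; conversion up yes; particulate in product yes
Only (D) is consistent with every observation.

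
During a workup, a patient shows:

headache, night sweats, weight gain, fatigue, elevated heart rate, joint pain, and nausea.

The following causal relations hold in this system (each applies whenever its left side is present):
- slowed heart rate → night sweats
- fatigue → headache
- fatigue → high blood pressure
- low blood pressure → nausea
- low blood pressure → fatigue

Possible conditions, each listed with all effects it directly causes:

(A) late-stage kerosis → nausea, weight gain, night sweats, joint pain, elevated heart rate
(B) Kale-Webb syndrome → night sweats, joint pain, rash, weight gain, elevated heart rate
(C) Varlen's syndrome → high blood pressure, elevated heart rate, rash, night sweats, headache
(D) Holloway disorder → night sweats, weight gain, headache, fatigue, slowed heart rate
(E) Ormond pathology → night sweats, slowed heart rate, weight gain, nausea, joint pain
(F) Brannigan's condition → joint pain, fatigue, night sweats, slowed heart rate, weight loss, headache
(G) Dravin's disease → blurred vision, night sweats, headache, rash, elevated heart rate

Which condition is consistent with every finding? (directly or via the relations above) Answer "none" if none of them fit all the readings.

none

Testing each hypothesis:
(A) late-stage kerosis — headache ✗; night sweats ✓; weight gain ✓; fatigue ✗; elevated heart rate ✓; joint pain ✓; nausea ✓
(B) Kale-Webb syndrome — does not account for headache, fatigue, nausea
(C) Varlen's syndrome — headache ✓; night sweats ✓; weight gain ✗; fatigue ✗; elevated heart rate ✓; joint pain ✗; nausea ✗
(D) Holloway disorder — fails on elevated heart rate, joint pain, nausea (predicts slowed heart rate, not elevated heart rate)
(E) Ormond pathology — headache ✗; night sweats ✓; weight gain ✓; fatigue ✗; elevated heart rate ✗; joint pain ✓; nausea ✓
(F) Brannigan's condition — headache ✓; night sweats ✓; weight gain ✗; fatigue ✓; elevated heart rate ✗; joint pain ✓; nausea ✗
(G) Dravin's disease — headache ✓; night sweats ✓; weight gain ✗; fatigue ✗; elevated heart rate ✓; joint pain ✗; nausea ✗
No candidate is consistent with all observations.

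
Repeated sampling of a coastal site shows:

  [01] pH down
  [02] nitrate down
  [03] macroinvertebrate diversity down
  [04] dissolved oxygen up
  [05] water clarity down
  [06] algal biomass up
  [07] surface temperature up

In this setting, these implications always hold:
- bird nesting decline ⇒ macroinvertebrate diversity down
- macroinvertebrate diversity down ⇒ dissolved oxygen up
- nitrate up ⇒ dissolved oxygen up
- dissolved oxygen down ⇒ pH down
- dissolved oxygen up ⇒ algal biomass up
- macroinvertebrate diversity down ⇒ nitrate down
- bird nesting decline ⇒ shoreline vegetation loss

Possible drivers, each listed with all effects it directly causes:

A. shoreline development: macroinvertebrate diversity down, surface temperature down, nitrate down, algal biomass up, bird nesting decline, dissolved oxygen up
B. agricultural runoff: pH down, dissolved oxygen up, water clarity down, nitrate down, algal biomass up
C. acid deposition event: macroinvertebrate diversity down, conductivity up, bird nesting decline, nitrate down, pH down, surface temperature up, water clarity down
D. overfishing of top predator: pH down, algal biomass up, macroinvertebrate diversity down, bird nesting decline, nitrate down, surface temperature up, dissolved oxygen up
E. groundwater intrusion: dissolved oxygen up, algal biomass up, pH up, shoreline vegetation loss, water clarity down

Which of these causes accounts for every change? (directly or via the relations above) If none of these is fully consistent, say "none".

C

For each candidate, compare predicted effects to what was observed:
(A) shoreline development — pH down NO; nitrate down yes; macroinvertebrate diversity down yes; dissolved oxygen up yes; water clarity down NO; algal biomass up yes; surface temperature up NO
(B) agricultural runoff — pH down yes; nitrate down yes; macroinvertebrate diversity down NO; dissolved oxygen up yes; water clarity down yes; algal biomass up yes; surface temperature up NO
(C) acid deposition event — accounts for every observation (dissolved oxygen up through macroinvertebrate diversity down → dissolved oxygen up)
(D) overfishing of top predator — does not account for water clarity down
(E) groundwater intrusion — fails on pH down, nitrate down, macroinvertebrate diversity down, surface temperature up (predicts pH up, not pH down)
Only (C) is consistent with every observation.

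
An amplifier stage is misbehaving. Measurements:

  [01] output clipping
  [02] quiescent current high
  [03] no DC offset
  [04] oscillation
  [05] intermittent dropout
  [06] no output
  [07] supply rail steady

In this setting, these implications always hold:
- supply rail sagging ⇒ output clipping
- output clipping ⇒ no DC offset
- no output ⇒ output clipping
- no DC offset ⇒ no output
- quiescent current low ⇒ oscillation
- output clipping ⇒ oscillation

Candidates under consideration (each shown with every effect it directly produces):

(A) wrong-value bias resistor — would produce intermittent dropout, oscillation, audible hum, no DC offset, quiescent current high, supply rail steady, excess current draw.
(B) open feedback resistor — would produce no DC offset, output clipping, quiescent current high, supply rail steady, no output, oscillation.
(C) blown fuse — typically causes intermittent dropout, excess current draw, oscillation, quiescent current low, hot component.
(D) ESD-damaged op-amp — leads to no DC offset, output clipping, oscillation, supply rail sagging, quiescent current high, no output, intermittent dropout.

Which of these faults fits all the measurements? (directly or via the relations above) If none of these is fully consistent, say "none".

Testing each hypothesis:
(A) wrong-value bias resistor — accounts for every observation (output clipping via no DC offset → no output → output clipping)
(B) open feedback resistor — does not account for intermittent dropout
(C) blown fuse — fails on output clipping, quiescent current high, no DC offset, no output, supply rail steady (predicts quiescent current low, not quiescent current high)
(D) ESD-damaged op-amp — fails on supply rail steady (predicts supply rail sagging, not supply rail steady)
(A) alone accounts for all the evidence.

A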